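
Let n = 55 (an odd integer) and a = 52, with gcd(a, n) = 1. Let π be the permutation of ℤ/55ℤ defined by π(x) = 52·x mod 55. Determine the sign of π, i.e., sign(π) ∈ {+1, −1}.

+1

Orbit of 7 under x↦52x: [7, 34, 8, 31, 17, 4, 43]… (length divides ord_55(52)).
The orbit structure of x ↦ 52x mod 55: 5 orbits of sizes [20, 20, 10, 4, 1].
Σ(ℓ_i−1) = 55−5 = 50; sign = (−1)^50 = +1.
Zolotarev: (52|55) = +1, matching the cycle-count sign.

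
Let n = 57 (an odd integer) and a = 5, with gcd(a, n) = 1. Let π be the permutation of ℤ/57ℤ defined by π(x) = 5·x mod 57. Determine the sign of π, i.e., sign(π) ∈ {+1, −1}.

Trace 43: π^k(43) = [43, 44, 49, 17, 28, 26, 16] for k=0..6.
Cycle type of π: 18×2 + 9×2 + 2 + 1; total 6 cycles.
n − c = 57 − 6 = 51; sign = (−1)^51 = -1.
The Jacobi symbol (5|57) = -1 (Zolotarev) agrees.

-1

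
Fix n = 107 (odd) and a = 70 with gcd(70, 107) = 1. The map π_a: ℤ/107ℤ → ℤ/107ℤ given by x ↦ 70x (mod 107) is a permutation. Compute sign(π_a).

Orbit of 29 under x↦70x: [29, 104, 4, 66, 19, 46, 10]… (length divides ord_107(70)).
Cycle lengths of π_70 on ℤ/107ℤ: [106, 1]; 2 cycles in total.
2 cycles on 107: each ℓ→(−1)^(ℓ−1), product (−1)^105 = -1.
Via Zolotarev, sign(π_{70}) = (70|107) = -1.

-1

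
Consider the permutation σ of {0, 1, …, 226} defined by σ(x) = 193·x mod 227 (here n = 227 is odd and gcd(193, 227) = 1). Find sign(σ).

-1

Orbit of 176 under x↦193x: [176, 145, 64, 94, 209, 158, 76]… (length divides ord_227(193)).
π_193 has 2 disjoint cycles with lengths [226, 1] on {0,…,226}.
2 cycles on 227: each ℓ→(−1)^(ℓ−1), product (−1)^225 = -1.
The Jacobi symbol (193|227) = -1 (Zolotarev) agrees.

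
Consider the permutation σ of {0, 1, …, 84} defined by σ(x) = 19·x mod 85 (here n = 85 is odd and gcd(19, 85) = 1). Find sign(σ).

+1

Start at x=59: 59 → 16 → 49 → 81 → 9 → 1 → 19 → … (one orbit).
Cycle lengths of π_19 on ℤ/85ℤ: [8, 8, 8, 8, 8, 8, 8, 8, 8, 8, 2, 2, 1]; 13 cycles in total.
13 cycles on 85: each ℓ→(−1)^(ℓ−1), product (−1)^72 = +1.
(19|85)_J = +1 (Zolotarev's lemma cross-check).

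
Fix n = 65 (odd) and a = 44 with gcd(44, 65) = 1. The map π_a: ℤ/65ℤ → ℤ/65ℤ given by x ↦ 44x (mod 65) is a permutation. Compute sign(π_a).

Orbit of 44 under x↦44x: [44, 51, 34, 1]… (length divides ord_65(44)).
18 cycles of lengths [4, 4, 4, 4, 4, 4, 4, 4, 4, 4, 4, 4, 4, 4, 4, 2, 2, 1].
With 18 cycles on 65 points, sign = (−1)^{65−18} = -1.
The Jacobi symbol (44|65) = -1 (Zolotarev) agrees.

-1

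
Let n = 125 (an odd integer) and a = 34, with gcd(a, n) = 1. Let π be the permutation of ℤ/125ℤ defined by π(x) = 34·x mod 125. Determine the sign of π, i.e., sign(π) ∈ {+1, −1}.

+1

Orbit of 11 under x↦34x: [11, 124, 91, 94, 71, 39, 76]… (length divides ord_125(34)).
Cycle type of π: 50×2 + 10×2 + 2×2 + 1; total 7 cycles.
sign(π) = (−1)^{n − #cycles} = (−1)^{125−7} = (−1)^118 = +1.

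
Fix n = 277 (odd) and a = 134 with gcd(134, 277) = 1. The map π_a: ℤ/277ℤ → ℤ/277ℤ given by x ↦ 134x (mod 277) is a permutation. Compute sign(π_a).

-1

Start at x=120: 120 → 14 → 214 → 145 → 40 → 97 → 256 → … (one orbit).
Cycle lengths of π_134 on ℤ/277ℤ: [276, 1]; 2 cycles in total.
2 cycles on 277: each ℓ→(−1)^(ℓ−1), product (−1)^275 = -1.
(134|277)_J = -1 (Zolotarev's lemma cross-check).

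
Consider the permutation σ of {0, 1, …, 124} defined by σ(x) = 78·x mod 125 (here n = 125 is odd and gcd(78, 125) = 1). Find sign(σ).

-1

Orbit of 31 under x↦78x: [31, 43, 104, 112, 111, 33, 74]… (length divides ord_125(78)).
The orbit structure of x ↦ 78x mod 125: 4 orbits of sizes [100, 20, 4, 1].
n − c = 125 − 4 = 121; sign = (−1)^121 = -1.
Via Zolotarev, sign(π_{78}) = (78|125) = -1.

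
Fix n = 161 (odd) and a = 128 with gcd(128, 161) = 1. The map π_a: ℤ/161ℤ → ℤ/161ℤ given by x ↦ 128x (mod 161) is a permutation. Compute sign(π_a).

Start at x=100: 100 → 81 → 64 → 142 → 144 → 78 → 2 → … (one orbit).
The orbit structure of x ↦ 128x mod 161: 9 orbits of sizes [33, 33, 33, 33, 11, 11, 3, 3, 1].
sign(π) = (−1)^{n − #cycles} = (−1)^{161−9} = (−1)^152 = +1.

+1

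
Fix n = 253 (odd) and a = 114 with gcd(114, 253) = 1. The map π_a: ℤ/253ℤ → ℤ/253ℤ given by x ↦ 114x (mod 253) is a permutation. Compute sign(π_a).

Trace 185: π^k(185) = [185, 91, 1, 114, 93, 229, 47] for k=0..6.
36 cycles of lengths [10, 10, 10, 10, 10, 10, 10, 10, 10, 10, 10, 10, 10, 10, 10, 10, 10, 10, 10, 10, 10, 10, 5, 5, 2, 2, 2, 2, 2, 2, 2, 2, 2, 2, 2, 1].
With 36 cycles on 253 points, sign = (−1)^{253−36} = -1.

-1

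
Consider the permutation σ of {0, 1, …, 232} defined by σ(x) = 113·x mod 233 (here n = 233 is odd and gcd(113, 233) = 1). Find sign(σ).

+1

Start at x=109: 109 → 201 → 112 → 74 → 207 → 91 → 31 → … (one orbit).
Cycle type of π: 116×2 + 1; total 3 cycles.
With 3 cycles on 233 points, sign = (−1)^{233−3} = +1.
The Jacobi symbol (113|233) = +1 (Zolotarev) agrees.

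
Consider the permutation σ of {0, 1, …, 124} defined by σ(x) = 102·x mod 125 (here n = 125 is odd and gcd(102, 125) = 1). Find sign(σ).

-1

Start at x=78: 78 → 81 → 12 → 99 → 98 → 121 → 92 → … (one orbit).
Decompose π into cycles: lengths [100, 20, 4, 1] (4 cycles, including the fixed point 0).
4 cycles on 125: each ℓ→(−1)^(ℓ−1), product (−1)^121 = -1.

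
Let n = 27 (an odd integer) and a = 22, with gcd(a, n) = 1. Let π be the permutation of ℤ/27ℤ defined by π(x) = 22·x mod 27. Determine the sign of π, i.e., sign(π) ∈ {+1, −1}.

+1

Orbit of 10 under x↦22x: [10, 4, 7, 19, 13, 16, 1]… (length divides ord_27(22)).
Cycle lengths of π_22 on ℤ/27ℤ: [9, 9, 3, 3, 1, 1, 1]; 7 cycles in total.
Σ(ℓ_i−1) = 27−7 = 20; sign = (−1)^20 = +1.
(22|27)_J = +1 (Zolotarev's lemma cross-check).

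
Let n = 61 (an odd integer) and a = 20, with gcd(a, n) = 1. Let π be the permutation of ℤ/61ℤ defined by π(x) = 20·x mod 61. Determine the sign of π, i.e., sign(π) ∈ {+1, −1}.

+1

Start at x=58: 58 → 1 → 20 → 34 → 9 → 58 (one orbit).
13 cycles of lengths [5, 5, 5, 5, 5, 5, 5, 5, 5, 5, 5, 5, 1].
n − c = 61 − 13 = 48; sign = (−1)^48 = +1.
Zolotarev: (20|61) = +1, matching the cycle-count sign.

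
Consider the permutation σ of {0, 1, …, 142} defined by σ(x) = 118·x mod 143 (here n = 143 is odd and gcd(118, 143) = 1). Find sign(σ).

-1

Orbit of 1 under x↦118x: [1, 118, 53, 105, 92, 131, 14]… (length divides ord_143(118)).
The orbit structure of x ↦ 118x mod 143: 26 orbits of sizes [10, 10, 10, 10, 10, 10, 10, 10, 10, 10, 10, 10, 10, 1, 1, 1, 1, 1, 1, 1, 1, 1, 1, 1, 1, 1].
With 26 cycles on 143 points, sign = (−1)^{143−26} = -1.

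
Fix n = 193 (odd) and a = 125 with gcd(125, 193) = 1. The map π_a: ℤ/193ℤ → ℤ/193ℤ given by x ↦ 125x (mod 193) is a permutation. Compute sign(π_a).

-1

Orbit of 143 under x↦125x: [143, 119, 14, 13, 81, 89, 124]… (length divides ord_193(125)).
Cycle type of π: 64×3 + 1; total 4 cycles.
4 cycles on 193: each ℓ→(−1)^(ℓ−1), product (−1)^189 = -1.
The Jacobi symbol (125|193) = -1 (Zolotarev) agrees.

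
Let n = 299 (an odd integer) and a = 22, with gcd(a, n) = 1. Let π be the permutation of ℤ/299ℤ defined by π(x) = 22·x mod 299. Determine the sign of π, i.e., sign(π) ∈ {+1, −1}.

-1

Orbit of 1 under x↦22x: [1, 22, 185, 183, 139, 68]… (length divides ord_299(22)).
Cycle type of π: 6×44 + 3×4 + 2×11 + 1; total 60 cycles.
n − c = 299 − 60 = 239; sign = (−1)^239 = -1.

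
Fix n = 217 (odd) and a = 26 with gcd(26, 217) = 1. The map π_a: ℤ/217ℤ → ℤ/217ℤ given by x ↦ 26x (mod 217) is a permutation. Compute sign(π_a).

Orbit of 26 under x↦26x: [26, 25, 216, 191, 192, 1]… (length divides ord_217(26)).
Cycle lengths of π_26 on ℤ/217ℤ: [6, 6, 6, 6, 6, 6, 6, 6, 6, 6, 6, 6, 6, 6, 6, 6, 6, 6, 6, 6, 6, 6, 6, 6, 6, 6, 6, 6, 6, 6, 6, 6, 6, 6, 6, 6, 1]; 37 cycles in total.
n − c = 217 − 37 = 180; sign = (−1)^180 = +1.
The Jacobi symbol (26|217) = +1 (Zolotarev) agrees.

+1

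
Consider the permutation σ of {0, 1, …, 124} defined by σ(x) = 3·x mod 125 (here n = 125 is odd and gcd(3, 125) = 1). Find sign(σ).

Trace 92: π^k(92) = [92, 26, 78, 109, 77, 106, 68] for k=0..6.
π_3 has 4 disjoint cycles with lengths [100, 20, 4, 1] on {0,…,124}.
n − c = 125 − 4 = 121; sign = (−1)^121 = -1.

-1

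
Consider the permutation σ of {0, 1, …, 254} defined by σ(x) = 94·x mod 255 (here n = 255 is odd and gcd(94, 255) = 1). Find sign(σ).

+1

Start at x=49: 49 → 16 → 229 → 106 → 19 → 1 → 94 → … (one orbit).
Decompose π into cycles: lengths [8, 8, 8, 8, 8, 8, 8, 8, 8, 8, 8, 8, 8, 8, 8, 8, 8, 8, 8, 8, 8, 8, 8, 8, 8, 8, 8, 8, 8, 8, 2, 2, 2, 2, 2, 2, 1, 1, 1] (39 cycles, including the fixed point 0).
39 cycles on 255: each ℓ→(−1)^(ℓ−1), product (−1)^216 = +1.
Check: (94/255) = +1 by Zolotarev.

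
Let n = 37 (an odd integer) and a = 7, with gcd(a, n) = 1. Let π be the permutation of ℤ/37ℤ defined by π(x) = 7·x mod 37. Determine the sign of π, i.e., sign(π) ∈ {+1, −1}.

+1

Orbit of 34 under x↦7x: [34, 16, 1, 7, 12, 10, 33]… (length divides ord_37(7)).
Cycle type of π: 9×4 + 1; total 5 cycles.
Σ(ℓ_i−1) = 37−5 = 32; sign = (−1)^32 = +1.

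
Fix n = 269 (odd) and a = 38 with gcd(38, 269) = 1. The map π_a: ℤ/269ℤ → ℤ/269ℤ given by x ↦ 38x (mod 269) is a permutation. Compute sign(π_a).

Start at x=143: 143 → 54 → 169 → 235 → 53 → 131 → 136 → … (one orbit).
Cycle type of π: 67×4 + 1; total 5 cycles.
5 cycles on 269: each ℓ→(−1)^(ℓ−1), product (−1)^264 = +1.
Via Zolotarev, sign(π_{38}) = (38|269) = +1.

+1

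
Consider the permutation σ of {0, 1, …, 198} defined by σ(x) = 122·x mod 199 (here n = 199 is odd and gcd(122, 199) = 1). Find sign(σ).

Start at x=1: 1 → 122 → 158 → 172 → 89 → 112 → 132 → … (one orbit).
Decompose π into cycles: lengths [99, 99, 1] (3 cycles, including the fixed point 0).
With 3 cycles on 199 points, sign = (−1)^{199−3} = +1.

+1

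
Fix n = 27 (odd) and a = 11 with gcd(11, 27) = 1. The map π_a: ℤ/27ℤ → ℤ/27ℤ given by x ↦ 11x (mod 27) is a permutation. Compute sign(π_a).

-1

Orbit of 2 under x↦11x: [2, 22, 26, 16, 14, 19, 20]… (length divides ord_27(11)).
Cycle type of π: 18 + 6 + 2 + 1; total 4 cycles.
Σ(ℓ_i−1) = 27−4 = 23; sign = (−1)^23 = -1.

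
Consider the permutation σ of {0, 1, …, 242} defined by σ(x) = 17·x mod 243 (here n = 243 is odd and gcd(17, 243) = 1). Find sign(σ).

Trace 55: π^k(55) = [55, 206, 100, 242, 226, 197, 190] for k=0..6.
14 cycles of lengths [54, 54, 54, 18, 18, 18, 6, 6, 6, 2, 2, 2, 2, 1].
With 14 cycles on 243 points, sign = (−1)^{243−14} = -1.

-1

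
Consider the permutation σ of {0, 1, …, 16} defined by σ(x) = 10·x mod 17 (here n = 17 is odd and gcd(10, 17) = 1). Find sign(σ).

-1

Orbit of 16 under x↦10x: [16, 7, 2, 3, 13, 11, 8]… (length divides ord_17(10)).
Cycle type of π: 16 + 1; total 2 cycles.
With 2 cycles on 17 points, sign = (−1)^{17−2} = -1.
Zolotarev: (10|17) = -1, matching the cycle-count sign.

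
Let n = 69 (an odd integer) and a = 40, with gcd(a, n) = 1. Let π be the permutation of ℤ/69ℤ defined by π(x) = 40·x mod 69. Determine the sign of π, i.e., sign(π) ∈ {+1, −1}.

-1

Start at x=25: 25 → 34 → 49 → 28 → 16 → 19 → 1 → … (one orbit).
π_40 has 6 disjoint cycles with lengths [22, 22, 22, 1, 1, 1] on {0,…,68}.
n − c = 69 − 6 = 63; sign = (−1)^63 = -1.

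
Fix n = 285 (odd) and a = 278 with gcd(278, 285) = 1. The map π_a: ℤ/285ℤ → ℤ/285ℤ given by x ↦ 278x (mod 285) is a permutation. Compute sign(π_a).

-1

Orbit of 64 under x↦278x: [64, 122, 1, 278, 49, 227, 121]… (length divides ord_285(278)).
Cycle type of π: 12×18 + 6×9 + 4×3 + 2 + 1; total 32 cycles.
285 − 32 = 253 transpositions; sign(π) = (−1)^253 = -1.
Via Zolotarev, sign(π_{278}) = (278|285) = -1.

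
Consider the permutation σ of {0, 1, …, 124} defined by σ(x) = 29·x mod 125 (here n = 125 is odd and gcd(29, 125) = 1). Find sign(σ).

+1

Trace 11: π^k(11) = [11, 69, 1, 29, 91, 14, 31] for k=0..6.
Decompose π into cycles: lengths [50, 50, 10, 10, 2, 2, 1] (7 cycles, including the fixed point 0).
With 7 cycles on 125 points, sign = (−1)^{125−7} = +1.
Zolotarev: (29|125) = +1, matching the cycle-count sign.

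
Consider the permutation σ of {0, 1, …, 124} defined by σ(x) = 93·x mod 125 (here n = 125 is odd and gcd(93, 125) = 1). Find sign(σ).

Orbit of 1 under x↦93x: [1, 93, 24, 107, 76, 68, 74]… (length divides ord_125(93)).
12 cycles of lengths [20, 20, 20, 20, 20, 4, 4, 4, 4, 4, 4, 1].
Σ(ℓ_i−1) = 125−12 = 113; sign = (−1)^113 = -1.

-1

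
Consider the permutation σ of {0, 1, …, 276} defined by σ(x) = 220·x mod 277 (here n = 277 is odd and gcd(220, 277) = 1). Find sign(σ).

Start at x=256: 256 → 89 → 190 → 250 → 154 → 86 → 84 → … (one orbit).
π_220 has 3 disjoint cycles with lengths [138, 138, 1] on {0,…,276}.
n − c = 277 − 3 = 274; sign = (−1)^274 = +1.
Via Zolotarev, sign(π_{220}) = (220|277) = +1.

+1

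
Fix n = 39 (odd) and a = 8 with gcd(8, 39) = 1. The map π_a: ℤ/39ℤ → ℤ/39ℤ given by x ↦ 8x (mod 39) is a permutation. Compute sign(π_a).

+1

Trace 5: π^k(5) = [5, 1, 8, 25] for k=0..3.
Decompose π into cycles: lengths [4, 4, 4, 4, 4, 4, 4, 4, 4, 2, 1] (11 cycles, including the fixed point 0).
sign(π) = (−1)^{n − #cycles} = (−1)^{39−11} = (−1)^28 = +1.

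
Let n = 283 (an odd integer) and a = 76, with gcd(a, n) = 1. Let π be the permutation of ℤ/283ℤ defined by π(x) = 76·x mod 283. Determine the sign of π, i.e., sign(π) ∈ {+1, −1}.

-1

Orbit of 134 under x↦76x: [134, 279, 262, 102, 111, 229, 141]… (length divides ord_283(76)).
The orbit structure of x ↦ 76x mod 283: 4 orbits of sizes [94, 94, 94, 1].
Σ(ℓ_i−1) = 283−4 = 279; sign = (−1)^279 = -1.
Via Zolotarev, sign(π_{76}) = (76|283) = -1.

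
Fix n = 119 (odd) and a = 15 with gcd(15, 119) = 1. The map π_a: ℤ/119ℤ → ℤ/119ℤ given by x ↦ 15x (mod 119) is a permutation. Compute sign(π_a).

Start at x=8: 8 → 1 → 15 → 106 → 43 → 50 → 36 → … (one orbit).
Decompose π into cycles: lengths [8, 8, 8, 8, 8, 8, 8, 8, 8, 8, 8, 8, 8, 8, 1, 1, 1, 1, 1, 1, 1] (21 cycles, including the fixed point 0).
sign(π) = (−1)^{n − #cycles} = (−1)^{119−21} = (−1)^98 = +1.
(15|119)_J = +1 (Zolotarev's lemma cross-check).

+1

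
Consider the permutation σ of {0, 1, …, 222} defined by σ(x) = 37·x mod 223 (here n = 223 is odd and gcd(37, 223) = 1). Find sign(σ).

Orbit of 128 under x↦37x: [128, 53, 177, 82, 135, 89, 171]… (length divides ord_223(37)).
Decompose π into cycles: lengths [111, 111, 1] (3 cycles, including the fixed point 0).
sign(π) = (−1)^{n − #cycles} = (−1)^{223−3} = (−1)^220 = +1.
Zolotarev: (37|223) = +1, matching the cycle-count sign.

+1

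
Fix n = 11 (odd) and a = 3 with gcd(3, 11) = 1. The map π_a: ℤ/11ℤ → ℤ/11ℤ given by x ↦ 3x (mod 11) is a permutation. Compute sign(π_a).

Start at x=5: 5 → 4 → 1 → 3 → 9 → 5 (one orbit).
Cycle lengths of π_3 on ℤ/11ℤ: [5, 5, 1]; 3 cycles in total.
n − c = 11 − 3 = 8; sign = (−1)^8 = +1.

+1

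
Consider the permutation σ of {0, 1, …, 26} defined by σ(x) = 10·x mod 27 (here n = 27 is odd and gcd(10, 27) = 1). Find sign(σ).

Start at x=10: 10 → 19 → 1 → 10 (one orbit).
Cycle type of π: 3×6 + 1×9; total 15 cycles.
sign(π) = (−1)^{n − #cycles} = (−1)^{27−15} = (−1)^12 = +1.
Zolotarev: (10|27) = +1, matching the cycle-count sign.

+1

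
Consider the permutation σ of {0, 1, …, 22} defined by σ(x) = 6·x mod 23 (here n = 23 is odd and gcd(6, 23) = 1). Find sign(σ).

+1

Trace 8: π^k(8) = [8, 2, 12, 3, 18, 16, 4] for k=0..6.
π_6 has 3 disjoint cycles with lengths [11, 11, 1] on {0,…,22}.
With 3 cycles on 23 points, sign = (−1)^{23−3} = +1.
Zolotarev: (6|23) = +1, matching the cycle-count sign.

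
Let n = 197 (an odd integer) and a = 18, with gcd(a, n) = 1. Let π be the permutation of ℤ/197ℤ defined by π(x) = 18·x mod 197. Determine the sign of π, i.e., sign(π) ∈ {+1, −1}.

Start at x=138: 138 → 120 → 190 → 71 → 96 → 152 → 175 → … (one orbit).
Decompose π into cycles: lengths [196, 1] (2 cycles, including the fixed point 0).
197 − 2 = 195 transpositions; sign(π) = (−1)^195 = -1.

-1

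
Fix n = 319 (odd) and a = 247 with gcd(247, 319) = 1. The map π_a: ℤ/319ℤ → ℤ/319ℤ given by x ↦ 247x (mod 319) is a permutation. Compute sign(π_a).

-1

Orbit of 56 under x↦247x: [56, 115, 14, 268, 163, 67, 280]… (length divides ord_319(247)).
Cycle lengths of π_247 on ℤ/319ℤ: [140, 140, 28, 5, 5, 1]; 6 cycles in total.
sign(π) = (−1)^{n − #cycles} = (−1)^{319−6} = (−1)^313 = -1.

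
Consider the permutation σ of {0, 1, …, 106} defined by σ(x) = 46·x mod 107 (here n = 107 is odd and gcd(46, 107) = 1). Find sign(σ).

-1

Orbit of 31 under x↦46x: [31, 35, 5, 16, 94, 44, 98]… (length divides ord_107(46)).
Cycle type of π: 106 + 1; total 2 cycles.
Σ(ℓ_i−1) = 107−2 = 105; sign = (−1)^105 = -1.
Check: (46/107) = -1 by Zolotarev.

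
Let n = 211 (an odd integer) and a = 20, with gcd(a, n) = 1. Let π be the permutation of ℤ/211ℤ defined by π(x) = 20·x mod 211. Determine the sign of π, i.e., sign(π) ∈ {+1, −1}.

+1

Start at x=36: 36 → 87 → 52 → 196 → 122 → 119 → 59 → … (one orbit).
Decompose π into cycles: lengths [105, 105, 1] (3 cycles, including the fixed point 0).
3 cycles on 211: each ℓ→(−1)^(ℓ−1), product (−1)^208 = +1.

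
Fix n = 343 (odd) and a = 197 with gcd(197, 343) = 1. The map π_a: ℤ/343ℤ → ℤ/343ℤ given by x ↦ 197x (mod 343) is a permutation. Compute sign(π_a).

+1

Trace 295: π^k(295) = [295, 148, 1, 197, 50, 246, 99] for k=0..6.
Cycle lengths of π_197 on ℤ/343ℤ: [7, 7, 7, 7, 7, 7, 7, 7, 7, 7, 7, 7, 7, 7, 7, 7, 7, 7, 7, 7, 7, 7, 7, 7, 7, 7, 7, 7, 7, 7, 7, 7, 7, 7, 7, 7, 7, 7, 7, 7, 7, 7, 1, 1, 1, 1, 1, 1, 1, 1, 1, 1, 1, 1, 1, 1, 1, 1, 1, 1, 1, 1, 1, 1, 1, 1, 1, 1, 1, 1, 1, 1, 1, 1, 1, 1, 1, 1, 1, 1, 1, 1, 1, 1, 1, 1, 1, 1, 1, 1, 1]; 91 cycles in total.
sign(π) = (−1)^{n − #cycles} = (−1)^{343−91} = (−1)^252 = +1.
Via Zolotarev, sign(π_{197}) = (197|343) = +1.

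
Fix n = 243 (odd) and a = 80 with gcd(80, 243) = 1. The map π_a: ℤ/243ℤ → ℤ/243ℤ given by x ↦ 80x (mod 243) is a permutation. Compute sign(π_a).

-1

Orbit of 242 under x↦80x: [242, 163, 161, 1, 80, 82]… (length divides ord_243(80)).
Decompose π into cycles: lengths [6, 6, 6, 6, 6, 6, 6, 6, 6, 6, 6, 6, 6, 6, 6, 6, 6, 6, 6, 6, 6, 6, 6, 6, 6, 6, 6, 2, 2, 2, 2, 2, 2, 2, 2, 2, 2, 2, 2, 2, 2, 2, 2, 2, 2, 2, 2, 2, 2, 2, 2, 2, 2, 2, 2, 2, 2, 2, 2, 2, 2, 2, 2, 2, 2, 2, 2, 1] (68 cycles, including the fixed point 0).
n − c = 243 − 68 = 175; sign = (−1)^175 = -1.
The Jacobi symbol (80|243) = -1 (Zolotarev) agrees.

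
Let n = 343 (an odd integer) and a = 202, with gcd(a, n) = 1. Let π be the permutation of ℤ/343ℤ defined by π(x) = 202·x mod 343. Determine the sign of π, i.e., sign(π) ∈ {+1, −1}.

Orbit of 132 under x↦202x: [132, 253, 342, 141, 13, 225, 174]… (length divides ord_343(202)).
π_202 has 10 disjoint cycles with lengths [98, 98, 98, 14, 14, 14, 2, 2, 2, 1] on {0,…,342}.
sign(π) = (−1)^{n − #cycles} = (−1)^{343−10} = (−1)^333 = -1.
(202|343)_J = -1 (Zolotarev's lemma cross-check).

-1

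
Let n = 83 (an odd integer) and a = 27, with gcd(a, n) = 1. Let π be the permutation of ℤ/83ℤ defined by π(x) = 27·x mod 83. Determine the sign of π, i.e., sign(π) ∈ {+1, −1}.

+1

Trace 11: π^k(11) = [11, 48, 51, 49, 78, 31, 7] for k=0..6.
π_27 has 3 disjoint cycles with lengths [41, 41, 1] on {0,…,82}.
83 − 3 = 80 transpositions; sign(π) = (−1)^80 = +1.
The Jacobi symbol (27|83) = +1 (Zolotarev) agrees.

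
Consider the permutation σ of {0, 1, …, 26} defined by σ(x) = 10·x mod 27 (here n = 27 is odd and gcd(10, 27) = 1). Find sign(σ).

Trace 1: π^k(1) = [1, 10, 19] for k=0..2.
The orbit structure of x ↦ 10x mod 27: 15 orbits of sizes [3, 3, 3, 3, 3, 3, 1, 1, 1, 1, 1, 1, 1, 1, 1].
15 cycles on 27: each ℓ→(−1)^(ℓ−1), product (−1)^12 = +1.

+1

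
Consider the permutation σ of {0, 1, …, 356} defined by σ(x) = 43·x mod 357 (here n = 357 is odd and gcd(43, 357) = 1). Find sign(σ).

+1

Orbit of 106 under x↦43x: [106, 274, 1, 43, 64, 253, 169]… (length divides ord_357(43)).
Cycle lengths of π_43 on ℤ/357ℤ: [8, 8, 8, 8, 8, 8, 8, 8, 8, 8, 8, 8, 8, 8, 8, 8, 8, 8, 8, 8, 8, 8, 8, 8, 8, 8, 8, 8, 8, 8, 8, 8, 8, 8, 8, 8, 8, 8, 8, 8, 8, 8, 1, 1, 1, 1, 1, 1, 1, 1, 1, 1, 1, 1, 1, 1, 1, 1, 1, 1, 1, 1, 1]; 63 cycles in total.
Σ(ℓ_i−1) = 357−63 = 294; sign = (−1)^294 = +1.
The Jacobi symbol (43|357) = +1 (Zolotarev) agrees.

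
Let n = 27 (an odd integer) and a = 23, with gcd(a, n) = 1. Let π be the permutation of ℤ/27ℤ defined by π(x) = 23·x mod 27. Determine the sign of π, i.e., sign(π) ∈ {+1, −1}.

Start at x=14: 14 → 25 → 8 → 22 → 20 → 1 → 23 → … (one orbit).
Cycle type of π: 18 + 6 + 2 + 1; total 4 cycles.
sign(π) = (−1)^{n − #cycles} = (−1)^{27−4} = (−1)^23 = -1.
Zolotarev: (23|27) = -1, matching the cycle-count sign.

-1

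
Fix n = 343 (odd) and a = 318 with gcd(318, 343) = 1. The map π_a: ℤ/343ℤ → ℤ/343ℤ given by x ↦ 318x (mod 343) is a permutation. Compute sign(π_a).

-1

Trace 164: π^k(164) = [164, 16, 286, 53, 47, 197, 220] for k=0..6.
Decompose π into cycles: lengths [294, 42, 6, 1] (4 cycles, including the fixed point 0).
4 cycles on 343: each ℓ→(−1)^(ℓ−1), product (−1)^339 = -1.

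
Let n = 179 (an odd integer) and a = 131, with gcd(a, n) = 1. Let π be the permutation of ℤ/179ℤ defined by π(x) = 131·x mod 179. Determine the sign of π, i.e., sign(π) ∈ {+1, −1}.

-1

Start at x=4: 4 → 166 → 87 → 120 → 147 → 104 → 20 → … (one orbit).
π_131 has 2 disjoint cycles with lengths [178, 1] on {0,…,178}.
n − c = 179 − 2 = 177; sign = (−1)^177 = -1.
Via Zolotarev, sign(π_{131}) = (131|179) = -1.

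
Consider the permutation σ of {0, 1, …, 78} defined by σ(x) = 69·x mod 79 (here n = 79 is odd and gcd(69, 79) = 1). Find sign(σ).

-1

Orbit of 18 under x↦69x: [18, 57, 62, 12, 38, 15, 8]… (length divides ord_79(69)).
4 cycles of lengths [26, 26, 26, 1].
With 4 cycles on 79 points, sign = (−1)^{79−4} = -1.
The Jacobi symbol (69|79) = -1 (Zolotarev) agrees.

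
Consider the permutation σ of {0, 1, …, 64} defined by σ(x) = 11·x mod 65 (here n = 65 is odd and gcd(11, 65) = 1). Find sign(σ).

-1

Trace 61: π^k(61) = [61, 21, 36, 6, 1, 11, 56] for k=0..6.
The orbit structure of x ↦ 11x mod 65: 10 orbits of sizes [12, 12, 12, 12, 12, 1, 1, 1, 1, 1].
With 10 cycles on 65 points, sign = (−1)^{65−10} = -1.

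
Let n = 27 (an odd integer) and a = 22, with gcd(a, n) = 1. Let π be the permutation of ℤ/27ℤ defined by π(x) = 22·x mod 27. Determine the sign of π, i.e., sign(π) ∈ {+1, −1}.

Trace 16: π^k(16) = [16, 1, 22, 25, 10, 4, 7] for k=0..6.
Decompose π into cycles: lengths [9, 9, 3, 3, 1, 1, 1] (7 cycles, including the fixed point 0).
n − c = 27 − 7 = 20; sign = (−1)^20 = +1.

+1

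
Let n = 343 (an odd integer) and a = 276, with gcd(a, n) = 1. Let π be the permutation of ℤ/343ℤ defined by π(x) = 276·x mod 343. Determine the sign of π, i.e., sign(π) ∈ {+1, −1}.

-1

Trace 79: π^k(79) = [79, 195, 312, 19, 99, 227, 226] for k=0..6.
Cycle type of π: 42×7 + 6×8 + 1; total 16 cycles.
343 − 16 = 327 transpositions; sign(π) = (−1)^327 = -1.
Check: (276/343) = -1 by Zolotarev.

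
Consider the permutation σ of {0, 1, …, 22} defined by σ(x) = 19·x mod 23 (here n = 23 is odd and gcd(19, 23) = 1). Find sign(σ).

Orbit of 3 under x↦19x: [3, 11, 2, 15, 9, 10, 6]… (length divides ord_23(19)).
π_19 has 2 disjoint cycles with lengths [22, 1] on {0,…,22}.
23 − 2 = 21 transpositions; sign(π) = (−1)^21 = -1.

-1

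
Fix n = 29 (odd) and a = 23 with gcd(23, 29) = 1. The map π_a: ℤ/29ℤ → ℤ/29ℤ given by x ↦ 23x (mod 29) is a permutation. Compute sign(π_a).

Orbit of 20 under x↦23x: [20, 25, 24, 1, 23, 7, 16]… (length divides ord_29(23)).
Decompose π into cycles: lengths [7, 7, 7, 7, 1] (5 cycles, including the fixed point 0).
sign(π) = (−1)^{n − #cycles} = (−1)^{29−5} = (−1)^24 = +1.
Zolotarev: (23|29) = +1, matching the cycle-count sign.

+1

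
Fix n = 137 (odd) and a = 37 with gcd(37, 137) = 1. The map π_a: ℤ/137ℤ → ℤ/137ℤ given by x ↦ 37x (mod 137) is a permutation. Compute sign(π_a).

+1

Start at x=1: 1 → 37 → 136 → 100 → 1 (one orbit).
Decompose π into cycles: lengths [4, 4, 4, 4, 4, 4, 4, 4, 4, 4, 4, 4, 4, 4, 4, 4, 4, 4, 4, 4, 4, 4, 4, 4, 4, 4, 4, 4, 4, 4, 4, 4, 4, 4, 1] (35 cycles, including the fixed point 0).
sign(π) = (−1)^{n − #cycles} = (−1)^{137−35} = (−1)^102 = +1.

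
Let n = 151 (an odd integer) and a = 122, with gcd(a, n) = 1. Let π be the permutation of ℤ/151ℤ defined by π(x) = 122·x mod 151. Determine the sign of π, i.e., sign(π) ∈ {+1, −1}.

-1

Orbit of 8 under x↦122x: [8, 70, 84, 131, 127, 92, 50]… (length divides ord_151(122)).
Decompose π into cycles: lengths [50, 50, 50, 1] (4 cycles, including the fixed point 0).
n − c = 151 − 4 = 147; sign = (−1)^147 = -1.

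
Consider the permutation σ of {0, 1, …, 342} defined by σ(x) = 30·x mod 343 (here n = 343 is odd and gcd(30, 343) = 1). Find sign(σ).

Start at x=263: 263 → 1 → 30 → 214 → 246 → 177 → 165 → … (one orbit).
π_30 has 31 disjoint cycles with lengths [21, 21, 21, 21, 21, 21, 21, 21, 21, 21, 21, 21, 21, 21, 3, 3, 3, 3, 3, 3, 3, 3, 3, 3, 3, 3, 3, 3, 3, 3, 1] on {0,…,342}.
With 31 cycles on 343 points, sign = (−1)^{343−31} = +1.

+1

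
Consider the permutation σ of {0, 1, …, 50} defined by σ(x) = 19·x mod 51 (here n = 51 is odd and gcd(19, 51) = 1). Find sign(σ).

Start at x=13: 13 → 43 → 1 → 19 → 4 → 25 → 16 → … (one orbit).
π_19 has 9 disjoint cycles with lengths [8, 8, 8, 8, 8, 8, 1, 1, 1] on {0,…,50}.
sign(π) = (−1)^{n − #cycles} = (−1)^{51−9} = (−1)^42 = +1.
Zolotarev: (19|51) = +1, matching the cycle-count sign.

+1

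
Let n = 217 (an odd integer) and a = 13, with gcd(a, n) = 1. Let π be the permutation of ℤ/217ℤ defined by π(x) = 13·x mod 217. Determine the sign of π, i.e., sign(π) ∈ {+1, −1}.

Start at x=204: 204 → 48 → 190 → 83 → 211 → 139 → 71 → … (one orbit).
11 cycles of lengths [30, 30, 30, 30, 30, 30, 30, 2, 2, 2, 1].
11 cycles on 217: each ℓ→(−1)^(ℓ−1), product (−1)^206 = +1.

+1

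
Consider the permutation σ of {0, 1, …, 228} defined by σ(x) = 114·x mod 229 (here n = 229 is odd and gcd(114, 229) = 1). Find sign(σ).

-1

Trace 227: π^k(227) = [227, 1, 114, 172, 143, 43, 93] for k=0..6.
Decompose π into cycles: lengths [76, 76, 76, 1] (4 cycles, including the fixed point 0).
With 4 cycles on 229 points, sign = (−1)^{229−4} = -1.
The Jacobi symbol (114|229) = -1 (Zolotarev) agrees.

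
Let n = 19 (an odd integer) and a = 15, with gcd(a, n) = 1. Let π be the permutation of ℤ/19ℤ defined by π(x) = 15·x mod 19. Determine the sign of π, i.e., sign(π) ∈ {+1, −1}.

-1

Start at x=7: 7 → 10 → 17 → 8 → 6 → 14 → 1 → … (one orbit).
Cycle type of π: 18 + 1; total 2 cycles.
Σ(ℓ_i−1) = 19−2 = 17; sign = (−1)^17 = -1.
Check: (15/19) = -1 by Zolotarev.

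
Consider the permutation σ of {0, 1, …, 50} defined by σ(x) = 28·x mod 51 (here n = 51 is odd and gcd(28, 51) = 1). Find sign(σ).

Trace 7: π^k(7) = [7, 43, 31, 1, 28, 19, 22] for k=0..6.
π_28 has 6 disjoint cycles with lengths [16, 16, 16, 1, 1, 1] on {0,…,50}.
6 cycles on 51: each ℓ→(−1)^(ℓ−1), product (−1)^45 = -1.
(28|51)_J = -1 (Zolotarev's lemma cross-check).

-1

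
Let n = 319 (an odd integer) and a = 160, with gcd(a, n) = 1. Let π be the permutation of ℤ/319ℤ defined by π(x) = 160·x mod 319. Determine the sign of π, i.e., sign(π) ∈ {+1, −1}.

+1

Start at x=23: 23 → 171 → 245 → 282 → 141 → 230 → 115 → … (one orbit).
The orbit structure of x ↦ 160x mod 319: 5 orbits of sizes [140, 140, 28, 10, 1].
n − c = 319 − 5 = 314; sign = (−1)^314 = +1.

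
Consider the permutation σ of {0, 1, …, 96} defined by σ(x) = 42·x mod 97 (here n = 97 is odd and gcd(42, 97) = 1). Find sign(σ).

Start at x=47: 47 → 34 → 70 → 30 → 96 → 55 → 79 → … (one orbit).
Cycle lengths of π_42 on ℤ/97ℤ: [32, 32, 32, 1]; 4 cycles in total.
Σ(ℓ_i−1) = 97−4 = 93; sign = (−1)^93 = -1.

-1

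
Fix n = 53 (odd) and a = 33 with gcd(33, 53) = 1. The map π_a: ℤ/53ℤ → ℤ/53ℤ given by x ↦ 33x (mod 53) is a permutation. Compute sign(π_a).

-1

Trace 46: π^k(46) = [46, 34, 9, 32, 49, 27, 43] for k=0..6.
Cycle lengths of π_33 on ℤ/53ℤ: [52, 1]; 2 cycles in total.
With 2 cycles on 53 points, sign = (−1)^{53−2} = -1.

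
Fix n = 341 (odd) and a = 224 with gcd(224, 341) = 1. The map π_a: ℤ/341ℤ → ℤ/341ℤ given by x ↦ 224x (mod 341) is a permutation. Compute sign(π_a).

Start at x=16: 16 → 174 → 102 → 1 → 224 → 49 → 64 → … (one orbit).
π_224 has 25 disjoint cycles with lengths [15, 15, 15, 15, 15, 15, 15, 15, 15, 15, 15, 15, 15, 15, 15, 15, 15, 15, 15, 15, 15, 15, 5, 5, 1] on {0,…,340}.
25 cycles on 341: each ℓ→(−1)^(ℓ−1), product (−1)^316 = +1.
The Jacobi symbol (224|341) = +1 (Zolotarev) agrees.

+1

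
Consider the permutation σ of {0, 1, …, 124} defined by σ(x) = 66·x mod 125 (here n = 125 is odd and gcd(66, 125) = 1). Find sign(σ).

+1

Start at x=86: 86 → 51 → 116 → 31 → 46 → 36 → 1 → … (one orbit).
Decompose π into cycles: lengths [25, 25, 25, 25, 5, 5, 5, 5, 1, 1, 1, 1, 1] (13 cycles, including the fixed point 0).
n − c = 125 − 13 = 112; sign = (−1)^112 = +1.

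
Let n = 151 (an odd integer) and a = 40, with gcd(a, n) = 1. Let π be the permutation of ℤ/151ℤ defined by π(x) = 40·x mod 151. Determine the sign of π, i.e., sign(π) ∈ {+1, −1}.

Trace 43: π^k(43) = [43, 59, 95, 25, 94, 136, 4] for k=0..6.
π_40 has 3 disjoint cycles with lengths [75, 75, 1] on {0,…,150}.
Σ(ℓ_i−1) = 151−3 = 148; sign = (−1)^148 = +1.
Via Zolotarev, sign(π_{40}) = (40|151) = +1.

+1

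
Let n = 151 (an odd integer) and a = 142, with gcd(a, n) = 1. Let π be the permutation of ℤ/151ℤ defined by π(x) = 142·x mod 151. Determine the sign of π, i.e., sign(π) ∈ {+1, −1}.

Trace 122: π^k(122) = [122, 110, 67, 1, 142, 81, 26] for k=0..6.
Cycle lengths of π_142 on ℤ/151ℤ: [50, 50, 50, 1]; 4 cycles in total.
n − c = 151 − 4 = 147; sign = (−1)^147 = -1.
Check: (142/151) = -1 by Zolotarev.

-1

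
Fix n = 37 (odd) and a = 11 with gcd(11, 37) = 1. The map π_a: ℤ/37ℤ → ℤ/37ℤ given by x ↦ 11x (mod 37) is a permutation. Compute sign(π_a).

+1

Orbit of 1 under x↦11x: [1, 11, 10, 36, 26, 27]… (length divides ord_37(11)).
Decompose π into cycles: lengths [6, 6, 6, 6, 6, 6, 1] (7 cycles, including the fixed point 0).
37 − 7 = 30 transpositions; sign(π) = (−1)^30 = +1.
The Jacobi symbol (11|37) = +1 (Zolotarev) agrees.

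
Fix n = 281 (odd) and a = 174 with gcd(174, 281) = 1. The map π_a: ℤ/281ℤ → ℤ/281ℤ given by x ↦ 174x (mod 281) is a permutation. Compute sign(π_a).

Orbit of 154 under x↦174x: [154, 101, 152, 34, 15, 81, 44]… (length divides ord_281(174)).
Cycle lengths of π_174 on ℤ/281ℤ: [280, 1]; 2 cycles in total.
2 cycles on 281: each ℓ→(−1)^(ℓ−1), product (−1)^279 = -1.

-1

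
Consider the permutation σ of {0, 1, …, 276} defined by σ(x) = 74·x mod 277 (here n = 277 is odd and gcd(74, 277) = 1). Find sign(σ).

Trace 258: π^k(258) = [258, 256, 108, 236, 13, 131, 276] for k=0..6.
Cycle type of π: 46×6 + 1; total 7 cycles.
With 7 cycles on 277 points, sign = (−1)^{277−7} = +1.
Check: (74/277) = +1 by Zolotarev.

+1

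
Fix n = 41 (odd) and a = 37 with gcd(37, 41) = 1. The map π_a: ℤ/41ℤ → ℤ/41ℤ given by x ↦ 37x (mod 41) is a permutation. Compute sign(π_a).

Trace 10: π^k(10) = [10, 1, 37, 16, 18] for k=0..4.
π_37 has 9 disjoint cycles with lengths [5, 5, 5, 5, 5, 5, 5, 5, 1] on {0,…,40}.
9 cycles on 41: each ℓ→(−1)^(ℓ−1), product (−1)^32 = +1.
Via Zolotarev, sign(π_{37}) = (37|41) = +1.

+1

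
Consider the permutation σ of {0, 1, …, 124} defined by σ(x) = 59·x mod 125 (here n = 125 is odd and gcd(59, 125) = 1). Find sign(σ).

Orbit of 66 under x↦59x: [66, 19, 121, 14, 76, 109, 56]… (length divides ord_125(59)).
Decompose π into cycles: lengths [50, 50, 10, 10, 2, 2, 1] (7 cycles, including the fixed point 0).
Σ(ℓ_i−1) = 125−7 = 118; sign = (−1)^118 = +1.
(59|125)_J = +1 (Zolotarev's lemma cross-check).

+1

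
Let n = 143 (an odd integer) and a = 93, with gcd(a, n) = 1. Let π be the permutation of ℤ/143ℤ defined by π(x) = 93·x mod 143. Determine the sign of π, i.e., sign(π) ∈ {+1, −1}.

-1

Start at x=102: 102 → 48 → 31 → 23 → 137 → 14 → 15 → … (one orbit).
Decompose π into cycles: lengths [60, 60, 12, 5, 5, 1] (6 cycles, including the fixed point 0).
sign(π) = (−1)^{n − #cycles} = (−1)^{143−6} = (−1)^137 = -1.
Via Zolotarev, sign(π_{93}) = (93|143) = -1.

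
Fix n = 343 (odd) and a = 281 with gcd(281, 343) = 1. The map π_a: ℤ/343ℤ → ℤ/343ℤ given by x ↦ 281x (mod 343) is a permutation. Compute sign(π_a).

Trace 22: π^k(22) = [22, 8, 190, 225, 113, 197, 134] for k=0..6.
Cycle type of π: 49×6 + 7×6 + 1×7; total 19 cycles.
19 cycles on 343: each ℓ→(−1)^(ℓ−1), product (−1)^324 = +1.

+1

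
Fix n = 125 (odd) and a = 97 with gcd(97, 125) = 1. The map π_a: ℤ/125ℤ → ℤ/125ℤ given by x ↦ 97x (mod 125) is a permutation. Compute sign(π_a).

-1

Orbit of 23 under x↦97x: [23, 106, 32, 104, 88, 36, 117]… (length divides ord_125(97)).
Cycle lengths of π_97 on ℤ/125ℤ: [100, 20, 4, 1]; 4 cycles in total.
With 4 cycles on 125 points, sign = (−1)^{125−4} = -1.
Zolotarev: (97|125) = -1, matching the cycle-count sign.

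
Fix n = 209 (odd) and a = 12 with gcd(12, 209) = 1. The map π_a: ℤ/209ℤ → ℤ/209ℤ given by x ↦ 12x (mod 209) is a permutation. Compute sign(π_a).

-1

Start at x=144: 144 → 56 → 45 → 122 → 1 → 12 → 144 (one orbit).
Decompose π into cycles: lengths [6, 6, 6, 6, 6, 6, 6, 6, 6, 6, 6, 6, 6, 6, 6, 6, 6, 6, 6, 6, 6, 6, 6, 6, 6, 6, 6, 6, 6, 6, 6, 6, 6, 1, 1, 1, 1, 1, 1, 1, 1, 1, 1, 1] (44 cycles, including the fixed point 0).
n − c = 209 − 44 = 165; sign = (−1)^165 = -1.
Check: (12/209) = -1 by Zolotarev.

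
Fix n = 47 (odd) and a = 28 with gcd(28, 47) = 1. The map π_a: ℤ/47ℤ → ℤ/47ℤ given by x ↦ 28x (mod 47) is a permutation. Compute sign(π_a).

+1

Start at x=1: 1 → 28 → 32 → 3 → 37 → 2 → 9 → … (one orbit).
3 cycles of lengths [23, 23, 1].
n − c = 47 − 3 = 44; sign = (−1)^44 = +1.
Via Zolotarev, sign(π_{28}) = (28|47) = +1.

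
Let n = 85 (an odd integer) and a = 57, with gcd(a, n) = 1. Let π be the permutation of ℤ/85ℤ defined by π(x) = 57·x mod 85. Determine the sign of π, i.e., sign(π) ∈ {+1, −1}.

Orbit of 62 under x↦57x: [62, 49, 73, 81, 27, 9, 3]… (length divides ord_85(57)).
The orbit structure of x ↦ 57x mod 85: 7 orbits of sizes [16, 16, 16, 16, 16, 4, 1].
n − c = 85 − 7 = 78; sign = (−1)^78 = +1.
Via Zolotarev, sign(π_{57}) = (57|85) = +1.

+1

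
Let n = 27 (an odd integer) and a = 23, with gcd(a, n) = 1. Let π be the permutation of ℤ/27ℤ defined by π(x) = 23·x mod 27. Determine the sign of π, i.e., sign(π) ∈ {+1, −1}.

-1

Orbit of 14 under x↦23x: [14, 25, 8, 22, 20, 1, 23]… (length divides ord_27(23)).
Decompose π into cycles: lengths [18, 6, 2, 1] (4 cycles, including the fixed point 0).
With 4 cycles on 27 points, sign = (−1)^{27−4} = -1.
Zolotarev: (23|27) = -1, matching the cycle-count sign.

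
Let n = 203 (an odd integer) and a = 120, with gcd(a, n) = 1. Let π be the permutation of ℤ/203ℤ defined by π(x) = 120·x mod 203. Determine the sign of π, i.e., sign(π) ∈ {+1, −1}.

+1

Orbit of 141 under x↦120x: [141, 71, 197, 92, 78, 22, 1]… (length divides ord_203(120)).
Cycle lengths of π_120 on ℤ/203ℤ: [14, 14, 14, 14, 14, 14, 14, 14, 14, 14, 14, 14, 14, 14, 1, 1, 1, 1, 1, 1, 1]; 21 cycles in total.
With 21 cycles on 203 points, sign = (−1)^{203−21} = +1.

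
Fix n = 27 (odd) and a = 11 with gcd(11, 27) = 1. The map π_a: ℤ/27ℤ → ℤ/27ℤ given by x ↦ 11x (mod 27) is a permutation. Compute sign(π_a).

-1

Start at x=26: 26 → 16 → 14 → 19 → 20 → 4 → 17 → … (one orbit).
Decompose π into cycles: lengths [18, 6, 2, 1] (4 cycles, including the fixed point 0).
27 − 4 = 23 transpositions; sign(π) = (−1)^23 = -1.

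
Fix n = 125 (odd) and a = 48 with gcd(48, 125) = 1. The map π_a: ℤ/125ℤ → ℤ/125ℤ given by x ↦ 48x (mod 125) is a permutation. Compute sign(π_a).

Trace 104: π^k(104) = [104, 117, 116, 68, 14, 47, 6] for k=0..6.
The orbit structure of x ↦ 48x mod 125: 4 orbits of sizes [100, 20, 4, 1].
sign(π) = (−1)^{n − #cycles} = (−1)^{125−4} = (−1)^121 = -1.

-1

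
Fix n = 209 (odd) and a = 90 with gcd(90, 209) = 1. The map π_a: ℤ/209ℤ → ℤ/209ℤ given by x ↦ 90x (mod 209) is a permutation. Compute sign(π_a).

+1

Start at x=137: 137 → 208 → 119 → 51 → 201 → 116 → 199 → … (one orbit).
Cycle lengths of π_90 on ℤ/209ℤ: [90, 90, 18, 10, 1]; 5 cycles in total.
sign(π) = (−1)^{n − #cycles} = (−1)^{209−5} = (−1)^204 = +1.
(90|209)_J = +1 (Zolotarev's lemma cross-check).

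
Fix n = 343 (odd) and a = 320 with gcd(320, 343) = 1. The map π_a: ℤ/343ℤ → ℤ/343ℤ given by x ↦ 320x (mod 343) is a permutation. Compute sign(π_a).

Trace 295: π^k(295) = [295, 75, 333, 230, 198, 248, 127] for k=0..6.
Decompose π into cycles: lengths [294, 42, 6, 1] (4 cycles, including the fixed point 0).
With 4 cycles on 343 points, sign = (−1)^{343−4} = -1.

-1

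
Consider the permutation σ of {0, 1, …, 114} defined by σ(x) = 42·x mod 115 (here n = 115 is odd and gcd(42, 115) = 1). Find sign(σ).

+1

Orbit of 54 under x↦42x: [54, 83, 36, 17, 24, 88, 16]… (length divides ord_115(42)).
Cycle lengths of π_42 on ℤ/115ℤ: [44, 44, 22, 4, 1]; 5 cycles in total.
115 − 5 = 110 transpositions; sign(π) = (−1)^110 = +1.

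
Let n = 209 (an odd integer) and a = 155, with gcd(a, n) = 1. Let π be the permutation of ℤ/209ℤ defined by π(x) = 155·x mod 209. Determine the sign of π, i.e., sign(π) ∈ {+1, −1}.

-1

Trace 199: π^k(199) = [199, 122, 100, 34, 45, 78, 177] for k=0..6.
Decompose π into cycles: lengths [18, 18, 18, 18, 18, 18, 18, 18, 18, 18, 18, 1, 1, 1, 1, 1, 1, 1, 1, 1, 1, 1] (22 cycles, including the fixed point 0).
22 cycles on 209: each ℓ→(−1)^(ℓ−1), product (−1)^187 = -1.
The Jacobi symbol (155|209) = -1 (Zolotarev) agrees.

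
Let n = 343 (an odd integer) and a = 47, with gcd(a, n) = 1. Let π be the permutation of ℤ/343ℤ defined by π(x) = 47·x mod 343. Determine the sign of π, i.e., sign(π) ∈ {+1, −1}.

Start at x=53: 53 → 90 → 114 → 213 → 64 → 264 → 60 → … (one orbit).
4 cycles of lengths [294, 42, 6, 1].
sign(π) = (−1)^{n − #cycles} = (−1)^{343−4} = (−1)^339 = -1.
Via Zolotarev, sign(π_{47}) = (47|343) = -1.

-1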